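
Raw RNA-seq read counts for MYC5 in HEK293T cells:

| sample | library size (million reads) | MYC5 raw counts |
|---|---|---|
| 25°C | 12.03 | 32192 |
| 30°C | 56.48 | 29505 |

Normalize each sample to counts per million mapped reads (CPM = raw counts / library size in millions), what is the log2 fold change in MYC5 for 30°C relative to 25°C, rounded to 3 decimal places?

CPM(25°C) = 32192 / 12.03 = 2675.9767
CPM(30°C) = 29505 / 56.48 = 522.3973
Fold change = 522.3973 / 2675.9767 = 0.19522
log2(0.19522) = -2.3568

-2.357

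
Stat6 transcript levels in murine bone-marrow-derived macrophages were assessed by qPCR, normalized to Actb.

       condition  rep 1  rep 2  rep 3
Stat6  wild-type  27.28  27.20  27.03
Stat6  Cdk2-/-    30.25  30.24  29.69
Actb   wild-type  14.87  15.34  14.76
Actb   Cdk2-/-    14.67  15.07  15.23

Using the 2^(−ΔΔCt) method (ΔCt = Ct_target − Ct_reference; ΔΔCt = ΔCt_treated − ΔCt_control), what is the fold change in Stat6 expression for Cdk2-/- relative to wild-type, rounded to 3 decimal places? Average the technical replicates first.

0.135

Mean Ct: Stat6 wild-type 27.170; Stat6 Cdk2-/- 30.060; Actb wild-type 14.990; Actb Cdk2-/- 14.990
ΔCt(wild-type) = 27.170 − 14.990 = 12.180
ΔCt(Cdk2-/-) = 30.060 − 14.990 = 15.070
ΔΔCt = 15.070 − 12.180 = 2.890
Fold change = 2^(−2.890) = 0.1349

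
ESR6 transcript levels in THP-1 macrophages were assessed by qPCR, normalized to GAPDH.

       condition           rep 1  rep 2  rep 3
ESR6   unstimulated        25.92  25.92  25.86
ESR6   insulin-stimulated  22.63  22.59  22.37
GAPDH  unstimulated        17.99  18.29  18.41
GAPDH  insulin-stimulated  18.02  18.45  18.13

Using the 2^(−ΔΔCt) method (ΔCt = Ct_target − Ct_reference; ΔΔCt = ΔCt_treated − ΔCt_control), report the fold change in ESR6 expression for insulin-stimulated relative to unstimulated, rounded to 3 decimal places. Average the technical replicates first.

Mean Ct: ESR6 unstimulated 25.900; ESR6 insulin-stimulated 22.530; GAPDH unstimulated 18.230; GAPDH insulin-stimulated 18.200
ΔCt(unstimulated) = 25.900 − 18.230 = 7.670
ΔCt(insulin-stimulated) = 22.530 − 18.200 = 4.330
ΔΔCt = 4.330 − 7.670 = -3.340
Fold change = 2^(−(-3.340)) = 2^3.340 = 10.1261

10.126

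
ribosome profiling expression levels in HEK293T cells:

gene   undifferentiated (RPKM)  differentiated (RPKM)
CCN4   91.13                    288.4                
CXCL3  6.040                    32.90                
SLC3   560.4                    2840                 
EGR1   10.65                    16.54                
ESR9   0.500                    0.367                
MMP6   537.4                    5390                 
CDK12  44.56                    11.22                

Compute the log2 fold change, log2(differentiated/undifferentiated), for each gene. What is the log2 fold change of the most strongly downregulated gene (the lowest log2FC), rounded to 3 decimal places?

-1.990

log2(288.4/91.13) = 1.662  (CCN4)
log2(32.90/6.040) = 2.445  (CXCL3)
log2(2840/560.4) = 2.341  (SLC3)
log2(16.54/10.65) = 0.635  (EGR1)
log2(0.367/0.500) = -0.446  (ESR9)
log2(5390/537.4) = 3.326  (MMP6)
log2(11.22/44.56) = -1.990  (CDK12)
CDK12 is most strongly downregulated.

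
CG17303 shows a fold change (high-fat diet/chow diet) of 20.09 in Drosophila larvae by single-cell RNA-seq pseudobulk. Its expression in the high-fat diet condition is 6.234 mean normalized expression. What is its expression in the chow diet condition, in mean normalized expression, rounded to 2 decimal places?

chow diet expression = 6.234 / 20.09 = 0.31

0.31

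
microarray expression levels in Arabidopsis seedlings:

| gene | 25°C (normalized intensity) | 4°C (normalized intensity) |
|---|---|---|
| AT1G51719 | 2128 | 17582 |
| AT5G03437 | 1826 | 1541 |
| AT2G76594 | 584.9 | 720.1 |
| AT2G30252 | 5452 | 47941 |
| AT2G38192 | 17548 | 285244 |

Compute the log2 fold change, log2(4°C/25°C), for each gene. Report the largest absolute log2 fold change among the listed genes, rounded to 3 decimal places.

4.023

log2(17582/2128) = 3.047  (AT1G51719)
log2(1541/1826) = -0.245  (AT5G03437)
log2(720.1/584.9) = 0.300  (AT2G76594)
log2(47941/5452) = 3.136  (AT2G30252)
log2(285244/17548) = 4.023  (AT2G38192)
The largest magnitude belongs to AT2G38192.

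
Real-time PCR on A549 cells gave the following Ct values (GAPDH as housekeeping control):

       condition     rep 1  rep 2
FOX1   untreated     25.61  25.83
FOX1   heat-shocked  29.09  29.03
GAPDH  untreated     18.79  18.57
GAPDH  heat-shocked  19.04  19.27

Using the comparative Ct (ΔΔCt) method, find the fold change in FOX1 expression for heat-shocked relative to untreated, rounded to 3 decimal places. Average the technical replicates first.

0.137

Mean Ct: FOX1 untreated 25.720; FOX1 heat-shocked 29.060; GAPDH untreated 18.680; GAPDH heat-shocked 19.155
ΔCt(untreated) = 25.720 − 18.680 = 7.040
ΔCt(heat-shocked) = 29.060 − 19.155 = 9.905
ΔΔCt = 9.905 − 7.040 = 2.865
Fold change = 2^(−2.865) = 0.1373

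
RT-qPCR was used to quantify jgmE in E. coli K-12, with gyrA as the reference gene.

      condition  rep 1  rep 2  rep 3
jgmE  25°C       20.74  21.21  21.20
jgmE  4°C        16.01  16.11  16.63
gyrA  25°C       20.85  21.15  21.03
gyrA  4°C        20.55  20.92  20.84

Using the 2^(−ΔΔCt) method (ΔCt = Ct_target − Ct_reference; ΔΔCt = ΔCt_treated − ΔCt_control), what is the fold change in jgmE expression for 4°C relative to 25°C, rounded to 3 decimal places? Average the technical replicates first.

Mean Ct: jgmE 25°C 21.050; jgmE 4°C 16.250; gyrA 25°C 21.010; gyrA 4°C 20.770
ΔCt(25°C) = 21.050 − 21.010 = 0.040
ΔCt(4°C) = 16.250 − 20.770 = -4.520
ΔΔCt = -4.520 − 0.040 = -4.560
Fold change = 2^(−(-4.560)) = 2^4.560 = 23.5883

23.588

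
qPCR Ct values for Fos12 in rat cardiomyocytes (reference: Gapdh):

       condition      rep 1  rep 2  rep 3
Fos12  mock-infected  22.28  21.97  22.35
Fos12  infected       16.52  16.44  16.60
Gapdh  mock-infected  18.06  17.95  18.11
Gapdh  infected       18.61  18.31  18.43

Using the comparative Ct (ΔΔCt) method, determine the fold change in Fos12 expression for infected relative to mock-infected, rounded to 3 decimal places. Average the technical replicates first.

Mean Ct: Fos12 mock-infected 22.200; Fos12 infected 16.520; Gapdh mock-infected 18.040; Gapdh infected 18.450
ΔCt(mock-infected) = 22.200 − 18.040 = 4.160
ΔCt(infected) = 16.520 − 18.450 = -1.930
ΔΔCt = -1.930 − 4.160 = -6.090
Fold change = 2^(−(-6.090)) = 2^6.090 = 68.1197

68.120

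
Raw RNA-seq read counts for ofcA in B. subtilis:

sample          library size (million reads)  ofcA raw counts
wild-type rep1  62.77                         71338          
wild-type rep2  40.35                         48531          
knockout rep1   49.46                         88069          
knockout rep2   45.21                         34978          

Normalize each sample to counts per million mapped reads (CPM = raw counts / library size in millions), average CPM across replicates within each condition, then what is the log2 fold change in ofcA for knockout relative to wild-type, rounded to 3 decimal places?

0.127

CPM(wild-type rep1) = 71338 / 62.77 = 1136.4983
CPM(wild-type rep2) = 48531 / 40.35 = 1202.7509
CPM(knockout rep1) = 88069 / 49.46 = 1780.6106
CPM(knockout rep2) = 34978 / 45.21 = 773.6784
mean CPM(wild-type) = 1169.6246; mean CPM(knockout) = 1277.1445
Fold change = 1277.1445 / 1169.6246 = 1.09193
log2(1.09193) = 0.1269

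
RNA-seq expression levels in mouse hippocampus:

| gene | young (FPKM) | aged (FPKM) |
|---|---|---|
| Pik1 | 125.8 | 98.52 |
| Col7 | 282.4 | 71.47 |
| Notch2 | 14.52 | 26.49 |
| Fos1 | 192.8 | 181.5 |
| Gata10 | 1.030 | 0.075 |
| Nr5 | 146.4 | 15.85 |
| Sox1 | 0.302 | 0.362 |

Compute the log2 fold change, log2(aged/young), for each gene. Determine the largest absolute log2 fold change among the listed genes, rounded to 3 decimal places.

3.780

log2(98.52/125.8) = -0.353  (Pik1)
log2(71.47/282.4) = -1.982  (Col7)
log2(26.49/14.52) = 0.867  (Notch2)
log2(181.5/192.8) = -0.087  (Fos1)
log2(0.075/1.030) = -3.780  (Gata10)
log2(15.85/146.4) = -3.207  (Nr5)
log2(0.362/0.302) = 0.261  (Sox1)
The largest magnitude belongs to Gata10.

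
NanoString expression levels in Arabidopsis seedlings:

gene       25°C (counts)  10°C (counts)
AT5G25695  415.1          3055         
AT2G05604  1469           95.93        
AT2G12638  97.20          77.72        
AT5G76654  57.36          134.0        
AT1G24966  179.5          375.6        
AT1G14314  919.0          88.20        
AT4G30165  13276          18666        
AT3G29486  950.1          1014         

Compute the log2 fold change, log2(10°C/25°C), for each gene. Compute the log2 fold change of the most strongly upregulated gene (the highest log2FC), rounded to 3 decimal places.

2.880

log2(3055/415.1) = 2.880  (AT5G25695)
log2(95.93/1469) = -3.937  (AT2G05604)
log2(77.72/97.20) = -0.323  (AT2G12638)
log2(134.0/57.36) = 1.224  (AT5G76654)
log2(375.6/179.5) = 1.065  (AT1G24966)
log2(88.20/919.0) = -3.381  (AT1G14314)
log2(18666/13276) = 0.492  (AT4G30165)
log2(1014/950.1) = 0.094  (AT3G29486)
AT5G25695 is most strongly upregulated.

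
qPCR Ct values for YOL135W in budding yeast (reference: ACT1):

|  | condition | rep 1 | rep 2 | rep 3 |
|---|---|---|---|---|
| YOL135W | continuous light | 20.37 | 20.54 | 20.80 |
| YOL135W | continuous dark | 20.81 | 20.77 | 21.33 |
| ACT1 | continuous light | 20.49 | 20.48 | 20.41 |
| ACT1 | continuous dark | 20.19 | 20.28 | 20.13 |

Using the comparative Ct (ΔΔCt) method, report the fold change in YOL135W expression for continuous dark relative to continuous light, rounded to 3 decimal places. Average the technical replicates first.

0.633

Mean Ct: YOL135W continuous light 20.570; YOL135W continuous dark 20.970; ACT1 continuous light 20.460; ACT1 continuous dark 20.200
ΔCt(continuous light) = 20.570 − 20.460 = 0.110
ΔCt(continuous dark) = 20.970 − 20.200 = 0.770
ΔΔCt = 0.770 − 0.110 = 0.660
Fold change = 2^(−0.660) = 0.6329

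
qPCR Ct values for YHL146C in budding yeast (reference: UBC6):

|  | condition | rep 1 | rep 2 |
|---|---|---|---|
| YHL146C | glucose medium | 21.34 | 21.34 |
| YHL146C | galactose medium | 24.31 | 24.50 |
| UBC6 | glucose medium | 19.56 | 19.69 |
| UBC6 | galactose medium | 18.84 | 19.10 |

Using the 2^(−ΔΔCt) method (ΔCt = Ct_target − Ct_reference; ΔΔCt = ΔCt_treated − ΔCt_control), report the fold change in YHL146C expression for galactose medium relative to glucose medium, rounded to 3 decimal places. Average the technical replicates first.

Mean Ct: YHL146C glucose medium 21.340; YHL146C galactose medium 24.405; UBC6 glucose medium 19.625; UBC6 galactose medium 18.970
ΔCt(glucose medium) = 21.340 − 19.625 = 1.715
ΔCt(galactose medium) = 24.405 − 18.970 = 5.435
ΔΔCt = 5.435 − 1.715 = 3.720
Fold change = 2^(−3.720) = 0.0759

0.076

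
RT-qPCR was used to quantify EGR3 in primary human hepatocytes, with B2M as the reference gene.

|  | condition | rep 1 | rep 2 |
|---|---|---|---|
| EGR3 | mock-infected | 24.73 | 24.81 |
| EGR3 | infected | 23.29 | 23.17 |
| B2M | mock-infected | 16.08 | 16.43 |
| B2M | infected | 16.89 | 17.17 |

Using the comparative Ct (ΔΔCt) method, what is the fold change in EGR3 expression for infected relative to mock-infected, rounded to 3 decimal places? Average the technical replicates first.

4.976

Mean Ct: EGR3 mock-infected 24.770; EGR3 infected 23.230; B2M mock-infected 16.255; B2M infected 17.030
ΔCt(mock-infected) = 24.770 − 16.255 = 8.515
ΔCt(infected) = 23.230 − 17.030 = 6.200
ΔΔCt = 6.200 − 8.515 = -2.315
Fold change = 2^(−(-2.315)) = 2^2.315 = 4.9760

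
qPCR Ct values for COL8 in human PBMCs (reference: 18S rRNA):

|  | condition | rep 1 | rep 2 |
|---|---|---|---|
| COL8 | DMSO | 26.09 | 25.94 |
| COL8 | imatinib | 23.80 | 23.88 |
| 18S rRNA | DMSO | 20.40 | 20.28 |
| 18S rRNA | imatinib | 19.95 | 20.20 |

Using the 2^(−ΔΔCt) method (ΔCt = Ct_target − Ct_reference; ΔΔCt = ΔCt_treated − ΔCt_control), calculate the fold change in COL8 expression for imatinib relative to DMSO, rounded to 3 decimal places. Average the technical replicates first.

Mean Ct: COL8 DMSO 26.015; COL8 imatinib 23.840; 18S rRNA DMSO 20.340; 18S rRNA imatinib 20.075
ΔCt(DMSO) = 26.015 − 20.340 = 5.675
ΔCt(imatinib) = 23.840 − 20.075 = 3.765
ΔΔCt = 3.765 − 5.675 = -1.910
Fold change = 2^(−(-1.910)) = 2^1.910 = 3.7581

3.758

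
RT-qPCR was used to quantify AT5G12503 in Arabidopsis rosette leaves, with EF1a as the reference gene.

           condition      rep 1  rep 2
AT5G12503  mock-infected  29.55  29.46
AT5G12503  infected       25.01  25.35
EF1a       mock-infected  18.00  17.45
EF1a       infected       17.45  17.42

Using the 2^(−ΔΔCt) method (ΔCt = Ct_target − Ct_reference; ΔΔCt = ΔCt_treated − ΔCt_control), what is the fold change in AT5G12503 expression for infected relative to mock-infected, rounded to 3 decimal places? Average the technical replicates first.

Mean Ct: AT5G12503 mock-infected 29.505; AT5G12503 infected 25.180; EF1a mock-infected 17.725; EF1a infected 17.435
ΔCt(mock-infected) = 29.505 − 17.725 = 11.780
ΔCt(infected) = 25.180 − 17.435 = 7.745
ΔΔCt = 7.745 − 11.780 = -4.035
Fold change = 2^(−(-4.035)) = 2^4.035 = 16.3929

16.393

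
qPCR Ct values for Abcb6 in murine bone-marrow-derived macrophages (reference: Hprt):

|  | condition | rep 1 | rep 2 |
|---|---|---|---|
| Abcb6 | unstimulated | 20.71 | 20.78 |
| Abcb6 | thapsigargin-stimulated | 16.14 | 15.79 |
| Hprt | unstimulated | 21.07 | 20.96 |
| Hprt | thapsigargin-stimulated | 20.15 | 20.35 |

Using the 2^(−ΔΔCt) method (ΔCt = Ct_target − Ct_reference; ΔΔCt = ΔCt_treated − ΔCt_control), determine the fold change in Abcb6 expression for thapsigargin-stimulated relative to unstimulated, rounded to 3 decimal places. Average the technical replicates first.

Mean Ct: Abcb6 unstimulated 20.745; Abcb6 thapsigargin-stimulated 15.965; Hprt unstimulated 21.015; Hprt thapsigargin-stimulated 20.250
ΔCt(unstimulated) = 20.745 − 21.015 = -0.270
ΔCt(thapsigargin-stimulated) = 15.965 − 20.250 = -4.285
ΔΔCt = -4.285 − (-0.270) = -4.015
Fold change = 2^(−(-4.015)) = 2^4.015 = 16.1672

16.167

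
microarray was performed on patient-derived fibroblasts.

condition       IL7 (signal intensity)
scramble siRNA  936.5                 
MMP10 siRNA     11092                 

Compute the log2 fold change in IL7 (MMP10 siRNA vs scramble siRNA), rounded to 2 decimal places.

3.57

Fold change = 11092 / 936.5 = 11.8441
log2(11.8441) = 3.566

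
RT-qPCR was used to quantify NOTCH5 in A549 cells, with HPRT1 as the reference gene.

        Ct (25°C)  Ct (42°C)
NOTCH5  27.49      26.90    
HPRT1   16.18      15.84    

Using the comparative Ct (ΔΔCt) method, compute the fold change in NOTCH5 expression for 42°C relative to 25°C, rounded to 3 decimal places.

ΔCt(25°C) = 27.490 − 16.180 = 11.310
ΔCt(42°C) = 26.900 − 15.840 = 11.060
ΔΔCt = 11.060 − 11.310 = -0.250
Fold change = 2^(−(-0.250)) = 2^0.250 = 1.1892

1.189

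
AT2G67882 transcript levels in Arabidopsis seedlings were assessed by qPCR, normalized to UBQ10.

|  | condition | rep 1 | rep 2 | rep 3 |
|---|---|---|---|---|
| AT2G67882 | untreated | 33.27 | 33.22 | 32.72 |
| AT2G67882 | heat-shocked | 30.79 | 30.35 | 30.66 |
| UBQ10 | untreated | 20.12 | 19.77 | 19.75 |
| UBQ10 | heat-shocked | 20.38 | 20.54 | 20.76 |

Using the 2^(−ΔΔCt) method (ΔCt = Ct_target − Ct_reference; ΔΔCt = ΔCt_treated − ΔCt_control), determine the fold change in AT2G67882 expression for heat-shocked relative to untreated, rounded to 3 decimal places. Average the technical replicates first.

8.877

Mean Ct: AT2G67882 untreated 33.070; AT2G67882 heat-shocked 30.600; UBQ10 untreated 19.880; UBQ10 heat-shocked 20.560
ΔCt(untreated) = 33.070 − 19.880 = 13.190
ΔCt(heat-shocked) = 30.600 − 20.560 = 10.040
ΔΔCt = 10.040 − 13.190 = -3.150
Fold change = 2^(−(-3.150)) = 2^3.150 = 8.8766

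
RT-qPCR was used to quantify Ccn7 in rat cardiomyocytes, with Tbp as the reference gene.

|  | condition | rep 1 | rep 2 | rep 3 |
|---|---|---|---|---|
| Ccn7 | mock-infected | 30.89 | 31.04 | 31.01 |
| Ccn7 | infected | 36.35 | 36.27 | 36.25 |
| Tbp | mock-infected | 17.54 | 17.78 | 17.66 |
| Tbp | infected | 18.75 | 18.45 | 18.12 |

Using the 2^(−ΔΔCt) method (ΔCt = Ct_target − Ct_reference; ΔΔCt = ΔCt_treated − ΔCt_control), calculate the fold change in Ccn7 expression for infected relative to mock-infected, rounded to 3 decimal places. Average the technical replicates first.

Mean Ct: Ccn7 mock-infected 30.980; Ccn7 infected 36.290; Tbp mock-infected 17.660; Tbp infected 18.440
ΔCt(mock-infected) = 30.980 − 17.660 = 13.320
ΔCt(infected) = 36.290 − 18.440 = 17.850
ΔΔCt = 17.850 − 13.320 = 4.530
Fold change = 2^(−4.530) = 0.0433

0.043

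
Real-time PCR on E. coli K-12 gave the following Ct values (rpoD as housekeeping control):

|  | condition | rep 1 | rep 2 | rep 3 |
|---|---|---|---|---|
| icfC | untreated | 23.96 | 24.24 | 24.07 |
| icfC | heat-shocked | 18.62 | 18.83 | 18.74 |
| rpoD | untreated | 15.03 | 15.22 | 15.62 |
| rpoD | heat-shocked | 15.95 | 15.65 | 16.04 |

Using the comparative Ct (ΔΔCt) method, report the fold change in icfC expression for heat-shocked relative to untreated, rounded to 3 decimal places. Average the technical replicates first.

61.820

Mean Ct: icfC untreated 24.090; icfC heat-shocked 18.730; rpoD untreated 15.290; rpoD heat-shocked 15.880
ΔCt(untreated) = 24.090 − 15.290 = 8.800
ΔCt(heat-shocked) = 18.730 − 15.880 = 2.850
ΔΔCt = 2.850 − 8.800 = -5.950
Fold change = 2^(−(-5.950)) = 2^5.950 = 61.8199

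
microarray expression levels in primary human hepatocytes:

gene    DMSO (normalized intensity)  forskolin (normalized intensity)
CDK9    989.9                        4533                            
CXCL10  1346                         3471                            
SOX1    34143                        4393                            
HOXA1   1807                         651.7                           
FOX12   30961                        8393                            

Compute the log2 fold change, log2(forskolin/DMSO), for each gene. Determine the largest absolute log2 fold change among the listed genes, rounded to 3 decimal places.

log2(4533/989.9) = 2.195  (CDK9)
log2(3471/1346) = 1.367  (CXCL10)
log2(4393/34143) = -2.958  (SOX1)
log2(651.7/1807) = -1.471  (HOXA1)
log2(8393/30961) = -1.883  (FOX12)
The largest magnitude belongs to SOX1.

2.958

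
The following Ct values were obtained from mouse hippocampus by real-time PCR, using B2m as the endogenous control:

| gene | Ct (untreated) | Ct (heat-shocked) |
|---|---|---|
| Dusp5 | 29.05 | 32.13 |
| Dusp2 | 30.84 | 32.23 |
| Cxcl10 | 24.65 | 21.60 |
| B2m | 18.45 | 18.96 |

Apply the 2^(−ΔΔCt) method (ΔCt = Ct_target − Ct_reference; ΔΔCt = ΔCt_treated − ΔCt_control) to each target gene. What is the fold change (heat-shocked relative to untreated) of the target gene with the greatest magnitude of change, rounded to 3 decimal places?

11.794

Dusp5: ΔΔCt = (32.13−18.96) − (29.05−18.45) = 13.17 − 10.60 = 2.57; fold change = 2^-2.57 = 0.168
Dusp2: ΔΔCt = (32.23−18.96) − (30.84−18.45) = 13.27 − 12.39 = 0.88; fold change = 2^-0.88 = 0.543
Cxcl10: ΔΔCt = (21.60−18.96) − (24.65−18.45) = 2.64 − 6.20 = -3.56; fold change = 2^3.56 = 11.794
Cxcl10 has the largest |ΔΔCt| = 3.56.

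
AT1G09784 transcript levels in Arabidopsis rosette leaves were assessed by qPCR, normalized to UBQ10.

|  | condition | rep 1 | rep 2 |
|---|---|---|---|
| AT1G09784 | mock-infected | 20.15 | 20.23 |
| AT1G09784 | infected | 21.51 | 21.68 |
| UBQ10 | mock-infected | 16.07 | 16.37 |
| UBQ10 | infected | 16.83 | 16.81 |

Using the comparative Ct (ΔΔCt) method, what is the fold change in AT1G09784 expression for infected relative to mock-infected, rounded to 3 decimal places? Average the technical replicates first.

Mean Ct: AT1G09784 mock-infected 20.190; AT1G09784 infected 21.595; UBQ10 mock-infected 16.220; UBQ10 infected 16.820
ΔCt(mock-infected) = 20.190 − 16.220 = 3.970
ΔCt(infected) = 21.595 − 16.820 = 4.775
ΔΔCt = 4.775 − 3.970 = 0.805
Fold change = 2^(−0.805) = 0.5724

0.572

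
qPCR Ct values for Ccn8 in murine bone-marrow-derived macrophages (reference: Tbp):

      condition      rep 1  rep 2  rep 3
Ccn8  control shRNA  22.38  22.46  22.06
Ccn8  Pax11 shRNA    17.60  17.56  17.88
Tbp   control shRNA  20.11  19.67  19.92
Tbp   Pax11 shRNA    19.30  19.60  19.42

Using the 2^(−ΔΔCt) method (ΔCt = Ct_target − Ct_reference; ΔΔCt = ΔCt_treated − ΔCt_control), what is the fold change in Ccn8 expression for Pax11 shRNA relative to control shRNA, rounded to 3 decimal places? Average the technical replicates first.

17.877

Mean Ct: Ccn8 control shRNA 22.300; Ccn8 Pax11 shRNA 17.680; Tbp control shRNA 19.900; Tbp Pax11 shRNA 19.440
ΔCt(control shRNA) = 22.300 − 19.900 = 2.400
ΔCt(Pax11 shRNA) = 17.680 − 19.440 = -1.760
ΔΔCt = -1.760 − 2.400 = -4.160
Fold change = 2^(−(-4.160)) = 2^4.160 = 17.8766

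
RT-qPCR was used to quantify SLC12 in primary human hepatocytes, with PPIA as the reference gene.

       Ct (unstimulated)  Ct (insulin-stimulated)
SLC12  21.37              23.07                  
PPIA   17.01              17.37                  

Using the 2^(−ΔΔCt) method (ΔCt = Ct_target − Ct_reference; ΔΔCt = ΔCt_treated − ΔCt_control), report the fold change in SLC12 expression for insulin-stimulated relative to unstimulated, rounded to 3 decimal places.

ΔCt(unstimulated) = 21.370 − 17.010 = 4.360
ΔCt(insulin-stimulated) = 23.070 − 17.370 = 5.700
ΔΔCt = 5.700 − 4.360 = 1.340
Fold change = 2^(−1.340) = 0.3950

0.395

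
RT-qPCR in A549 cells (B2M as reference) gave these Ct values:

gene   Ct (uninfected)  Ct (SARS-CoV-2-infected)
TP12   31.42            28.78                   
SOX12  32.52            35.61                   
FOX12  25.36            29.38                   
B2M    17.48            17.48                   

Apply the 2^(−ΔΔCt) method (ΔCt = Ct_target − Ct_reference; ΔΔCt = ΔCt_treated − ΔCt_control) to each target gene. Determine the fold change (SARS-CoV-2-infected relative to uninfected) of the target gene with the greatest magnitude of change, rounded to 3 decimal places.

TP12: ΔΔCt = (28.78−17.48) − (31.42−17.48) = 11.30 − 13.94 = -2.64; fold change = 2^2.64 = 6.233
SOX12: ΔΔCt = (35.61−17.48) − (32.52−17.48) = 18.13 − 15.04 = 3.09; fold change = 2^-3.09 = 0.117
FOX12: ΔΔCt = (29.38−17.48) − (25.36−17.48) = 11.90 − 7.88 = 4.02; fold change = 2^-4.02 = 0.062
FOX12 has the largest |ΔΔCt| = 4.02.

0.062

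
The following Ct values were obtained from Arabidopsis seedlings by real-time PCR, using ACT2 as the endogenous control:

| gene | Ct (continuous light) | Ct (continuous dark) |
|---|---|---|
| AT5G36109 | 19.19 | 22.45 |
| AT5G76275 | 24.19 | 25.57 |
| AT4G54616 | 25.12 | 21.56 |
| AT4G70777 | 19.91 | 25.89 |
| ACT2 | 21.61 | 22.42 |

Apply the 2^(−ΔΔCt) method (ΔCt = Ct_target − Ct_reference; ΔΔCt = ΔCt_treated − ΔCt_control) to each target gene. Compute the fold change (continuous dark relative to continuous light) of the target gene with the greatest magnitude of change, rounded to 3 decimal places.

AT5G36109: ΔΔCt = (22.45−22.42) − (19.19−21.61) = 0.03 − (-2.42) = 2.45; fold change = 2^-2.45 = 0.183
AT5G76275: ΔΔCt = (25.57−22.42) − (24.19−21.61) = 3.15 − 2.58 = 0.57; fold change = 2^-0.57 = 0.674
AT4G54616: ΔΔCt = (21.56−22.42) − (25.12−21.61) = -0.86 − 3.51 = -4.37; fold change = 2^4.37 = 20.678
AT4G70777: ΔΔCt = (25.89−22.42) − (19.91−21.61) = 3.47 − (-1.70) = 5.17; fold change = 2^-5.17 = 0.028
AT4G70777 has the largest |ΔΔCt| = 5.17.

0.028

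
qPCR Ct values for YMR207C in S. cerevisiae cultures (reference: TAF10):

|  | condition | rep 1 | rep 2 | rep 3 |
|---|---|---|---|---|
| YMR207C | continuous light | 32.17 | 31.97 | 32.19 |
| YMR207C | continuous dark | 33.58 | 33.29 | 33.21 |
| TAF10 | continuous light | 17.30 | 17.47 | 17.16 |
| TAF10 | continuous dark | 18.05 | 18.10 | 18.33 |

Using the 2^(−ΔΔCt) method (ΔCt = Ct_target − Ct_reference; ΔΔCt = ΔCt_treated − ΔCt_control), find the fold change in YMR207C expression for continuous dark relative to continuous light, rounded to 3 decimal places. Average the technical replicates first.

0.758

Mean Ct: YMR207C continuous light 32.110; YMR207C continuous dark 33.360; TAF10 continuous light 17.310; TAF10 continuous dark 18.160
ΔCt(continuous light) = 32.110 − 17.310 = 14.800
ΔCt(continuous dark) = 33.360 − 18.160 = 15.200
ΔΔCt = 15.200 − 14.800 = 0.400
Fold change = 2^(−0.400) = 0.7579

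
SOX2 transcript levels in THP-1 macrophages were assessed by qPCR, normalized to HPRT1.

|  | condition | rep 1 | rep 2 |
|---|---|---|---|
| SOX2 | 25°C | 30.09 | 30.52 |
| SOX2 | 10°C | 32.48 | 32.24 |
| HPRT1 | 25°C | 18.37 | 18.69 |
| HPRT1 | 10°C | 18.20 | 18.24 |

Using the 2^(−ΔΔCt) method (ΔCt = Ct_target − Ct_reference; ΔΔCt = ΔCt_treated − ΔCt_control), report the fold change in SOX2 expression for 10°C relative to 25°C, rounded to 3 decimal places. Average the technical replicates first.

Mean Ct: SOX2 25°C 30.305; SOX2 10°C 32.360; HPRT1 25°C 18.530; HPRT1 10°C 18.220
ΔCt(25°C) = 30.305 − 18.530 = 11.775
ΔCt(10°C) = 32.360 − 18.220 = 14.140
ΔΔCt = 14.140 − 11.775 = 2.365
Fold change = 2^(−2.365) = 0.1941

0.194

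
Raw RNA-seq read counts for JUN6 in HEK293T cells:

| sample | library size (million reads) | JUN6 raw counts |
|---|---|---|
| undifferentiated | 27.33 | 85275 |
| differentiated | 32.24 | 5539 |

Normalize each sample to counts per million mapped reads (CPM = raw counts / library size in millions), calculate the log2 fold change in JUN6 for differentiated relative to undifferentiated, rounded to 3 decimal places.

CPM(undifferentiated) = 85275 / 27.33 = 3120.1976
CPM(differentiated) = 5539 / 32.24 = 171.8052
Fold change = 171.8052 / 3120.1976 = 0.05506
log2(0.05506) = -4.1828

-4.183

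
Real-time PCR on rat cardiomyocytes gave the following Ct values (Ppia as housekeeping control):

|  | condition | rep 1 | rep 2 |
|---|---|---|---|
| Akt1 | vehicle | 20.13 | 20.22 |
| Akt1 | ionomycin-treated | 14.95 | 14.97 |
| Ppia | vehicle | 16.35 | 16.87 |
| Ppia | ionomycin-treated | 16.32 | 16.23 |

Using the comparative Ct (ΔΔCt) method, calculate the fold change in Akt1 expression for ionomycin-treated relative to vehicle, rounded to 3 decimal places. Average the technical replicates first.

29.446

Mean Ct: Akt1 vehicle 20.175; Akt1 ionomycin-treated 14.960; Ppia vehicle 16.610; Ppia ionomycin-treated 16.275
ΔCt(vehicle) = 20.175 − 16.610 = 3.565
ΔCt(ionomycin-treated) = 14.960 − 16.275 = -1.315
ΔΔCt = -1.315 − 3.565 = -4.880
Fold change = 2^(−(-4.880)) = 2^4.880 = 29.4460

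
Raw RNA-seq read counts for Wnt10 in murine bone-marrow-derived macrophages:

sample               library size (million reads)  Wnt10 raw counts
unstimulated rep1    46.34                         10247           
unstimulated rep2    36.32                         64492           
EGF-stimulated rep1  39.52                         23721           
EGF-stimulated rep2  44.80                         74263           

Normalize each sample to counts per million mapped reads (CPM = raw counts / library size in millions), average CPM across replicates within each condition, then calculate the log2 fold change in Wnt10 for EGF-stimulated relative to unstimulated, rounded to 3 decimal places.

CPM(unstimulated rep1) = 10247 / 46.34 = 221.1265
CPM(unstimulated rep2) = 64492 / 36.32 = 1775.6608
CPM(EGF-stimulated rep1) = 23721 / 39.52 = 600.2277
CPM(EGF-stimulated rep2) = 74263 / 44.80 = 1657.6562
mean CPM(unstimulated) = 998.3936; mean CPM(EGF-stimulated) = 1128.9420
Fold change = 1128.9420 / 998.3936 = 1.13076
log2(1.13076) = 0.1773

0.177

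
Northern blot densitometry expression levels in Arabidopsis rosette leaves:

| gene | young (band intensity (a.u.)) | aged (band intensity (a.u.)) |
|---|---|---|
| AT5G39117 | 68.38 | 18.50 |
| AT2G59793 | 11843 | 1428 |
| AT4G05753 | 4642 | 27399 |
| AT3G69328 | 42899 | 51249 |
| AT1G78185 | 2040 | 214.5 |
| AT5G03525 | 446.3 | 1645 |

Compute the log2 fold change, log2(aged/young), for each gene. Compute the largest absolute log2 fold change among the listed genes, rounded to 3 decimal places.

log2(18.50/68.38) = -1.886  (AT5G39117)
log2(1428/11843) = -3.052  (AT2G59793)
log2(27399/4642) = 2.561  (AT4G05753)
log2(51249/42899) = 0.257  (AT3G69328)
log2(214.5/2040) = -3.250  (AT1G78185)
log2(1645/446.3) = 1.882  (AT5G03525)
The largest magnitude belongs to AT1G78185.

3.250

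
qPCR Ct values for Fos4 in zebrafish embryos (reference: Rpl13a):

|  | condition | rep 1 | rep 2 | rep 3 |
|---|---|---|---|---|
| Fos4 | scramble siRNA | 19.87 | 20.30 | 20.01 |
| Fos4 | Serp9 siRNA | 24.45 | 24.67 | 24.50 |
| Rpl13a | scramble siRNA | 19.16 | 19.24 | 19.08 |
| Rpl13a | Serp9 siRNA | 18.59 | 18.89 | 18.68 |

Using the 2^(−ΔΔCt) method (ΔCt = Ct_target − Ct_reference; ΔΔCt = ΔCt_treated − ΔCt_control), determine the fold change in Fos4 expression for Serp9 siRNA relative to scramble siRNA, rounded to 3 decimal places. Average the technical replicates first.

Mean Ct: Fos4 scramble siRNA 20.060; Fos4 Serp9 siRNA 24.540; Rpl13a scramble siRNA 19.160; Rpl13a Serp9 siRNA 18.720
ΔCt(scramble siRNA) = 20.060 − 19.160 = 0.900
ΔCt(Serp9 siRNA) = 24.540 − 18.720 = 5.820
ΔΔCt = 5.820 − 0.900 = 4.920
Fold change = 2^(−4.920) = 0.0330

0.033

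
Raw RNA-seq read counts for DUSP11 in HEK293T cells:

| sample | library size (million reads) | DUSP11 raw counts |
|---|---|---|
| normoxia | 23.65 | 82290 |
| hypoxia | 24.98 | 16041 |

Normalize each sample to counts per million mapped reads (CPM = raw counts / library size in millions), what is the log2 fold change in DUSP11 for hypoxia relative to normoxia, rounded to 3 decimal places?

-2.438

CPM(normoxia) = 82290 / 23.65 = 3479.4926
CPM(hypoxia) = 16041 / 24.98 = 642.1537
Fold change = 642.1537 / 3479.4926 = 0.18455
log2(0.18455) = -2.4379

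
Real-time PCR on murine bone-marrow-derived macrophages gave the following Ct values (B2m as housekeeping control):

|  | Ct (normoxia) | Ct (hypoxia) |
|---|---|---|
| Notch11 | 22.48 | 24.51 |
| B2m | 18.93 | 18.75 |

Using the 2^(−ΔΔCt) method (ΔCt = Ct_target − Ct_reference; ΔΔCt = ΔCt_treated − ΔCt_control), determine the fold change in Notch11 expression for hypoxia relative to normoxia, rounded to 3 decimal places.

0.216

ΔCt(normoxia) = 22.480 − 18.930 = 3.550
ΔCt(hypoxia) = 24.510 − 18.750 = 5.760
ΔΔCt = 5.760 − 3.550 = 2.210
Fold change = 2^(−2.210) = 0.2161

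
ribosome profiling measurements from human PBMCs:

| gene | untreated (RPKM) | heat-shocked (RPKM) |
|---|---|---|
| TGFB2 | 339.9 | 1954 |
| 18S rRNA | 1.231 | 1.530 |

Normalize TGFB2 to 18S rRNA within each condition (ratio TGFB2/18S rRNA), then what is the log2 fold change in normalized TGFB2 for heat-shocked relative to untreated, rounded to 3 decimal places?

2.210

TGFB2/18S rRNA (untreated) = 339.9 / 1.231 = 276.12
TGFB2/18S rRNA (heat-shocked) = 1954 / 1.530 = 1277.1
Fold change = 1277.1 / 276.12 = 4.6253
log2(4.6253) = 2.2095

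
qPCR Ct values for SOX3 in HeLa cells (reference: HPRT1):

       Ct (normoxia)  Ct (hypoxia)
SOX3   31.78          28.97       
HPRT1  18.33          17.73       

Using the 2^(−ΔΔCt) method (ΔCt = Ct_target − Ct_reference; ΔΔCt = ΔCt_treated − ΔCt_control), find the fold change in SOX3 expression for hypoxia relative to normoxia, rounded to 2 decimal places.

4.63

ΔCt(normoxia) = 31.780 − 18.330 = 13.450
ΔCt(hypoxia) = 28.970 − 17.730 = 11.240
ΔΔCt = 11.240 − 13.450 = -2.210
Fold change = 2^(−(-2.210)) = 2^2.210 = 4.627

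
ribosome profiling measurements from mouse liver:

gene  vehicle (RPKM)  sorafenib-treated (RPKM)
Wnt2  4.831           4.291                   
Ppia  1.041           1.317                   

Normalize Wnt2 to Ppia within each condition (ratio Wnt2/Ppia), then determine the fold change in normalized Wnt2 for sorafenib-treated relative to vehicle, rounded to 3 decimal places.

Wnt2/Ppia (vehicle) = 4.831 / 1.041 = 4.6407
Wnt2/Ppia (sorafenib-treated) = 4.291 / 1.317 = 3.2582
Fold change = 3.2582 / 4.6407 = 0.7021

0.702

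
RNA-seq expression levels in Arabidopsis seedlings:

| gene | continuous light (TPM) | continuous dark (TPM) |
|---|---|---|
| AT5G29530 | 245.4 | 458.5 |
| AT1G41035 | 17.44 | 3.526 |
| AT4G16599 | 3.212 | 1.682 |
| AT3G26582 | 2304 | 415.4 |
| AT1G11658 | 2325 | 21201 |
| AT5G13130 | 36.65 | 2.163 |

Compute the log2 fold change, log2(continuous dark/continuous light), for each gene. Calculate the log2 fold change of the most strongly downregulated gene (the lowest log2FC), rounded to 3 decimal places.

-4.083

log2(458.5/245.4) = 0.902  (AT5G29530)
log2(3.526/17.44) = -2.306  (AT1G41035)
log2(1.682/3.212) = -0.933  (AT4G16599)
log2(415.4/2304) = -2.472  (AT3G26582)
log2(21201/2325) = 3.189  (AT1G11658)
log2(2.163/36.65) = -4.083  (AT5G13130)
AT5G13130 is most strongly downregulated.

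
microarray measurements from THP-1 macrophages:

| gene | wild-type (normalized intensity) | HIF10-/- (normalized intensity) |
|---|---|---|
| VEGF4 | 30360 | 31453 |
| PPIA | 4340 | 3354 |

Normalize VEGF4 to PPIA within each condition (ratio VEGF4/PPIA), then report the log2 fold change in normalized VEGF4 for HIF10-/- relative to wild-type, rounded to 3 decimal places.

0.423

VEGF4/PPIA (wild-type) = 30360 / 4340 = 6.9954
VEGF4/PPIA (HIF10-/-) = 31453 / 3354 = 9.3778
Fold change = 9.3778 / 6.9954 = 1.3406
log2(1.3406) = 0.4228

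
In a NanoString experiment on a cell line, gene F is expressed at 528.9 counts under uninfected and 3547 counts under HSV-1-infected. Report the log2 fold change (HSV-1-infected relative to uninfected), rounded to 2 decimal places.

Fold change = 3547 / 528.9 = 6.7064
log2(6.7064) = 2.746

2.75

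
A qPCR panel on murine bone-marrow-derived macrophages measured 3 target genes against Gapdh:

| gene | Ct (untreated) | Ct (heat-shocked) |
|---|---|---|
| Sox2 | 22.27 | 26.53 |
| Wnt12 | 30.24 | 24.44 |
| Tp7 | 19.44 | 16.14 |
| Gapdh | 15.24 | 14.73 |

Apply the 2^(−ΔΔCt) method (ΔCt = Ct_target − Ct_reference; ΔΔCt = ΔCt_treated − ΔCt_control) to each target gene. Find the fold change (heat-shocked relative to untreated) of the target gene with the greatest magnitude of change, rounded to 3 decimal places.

39.124

Sox2: ΔΔCt = (26.53−14.73) − (22.27−15.24) = 11.80 − 7.03 = 4.77; fold change = 2^-4.77 = 0.037
Wnt12: ΔΔCt = (24.44−14.73) − (30.24−15.24) = 9.71 − 15.00 = -5.29; fold change = 2^5.29 = 39.124
Tp7: ΔΔCt = (16.14−14.73) − (19.44−15.24) = 1.41 − 4.20 = -2.79; fold change = 2^2.79 = 6.916
Wnt12 has the largest |ΔΔCt| = 5.29.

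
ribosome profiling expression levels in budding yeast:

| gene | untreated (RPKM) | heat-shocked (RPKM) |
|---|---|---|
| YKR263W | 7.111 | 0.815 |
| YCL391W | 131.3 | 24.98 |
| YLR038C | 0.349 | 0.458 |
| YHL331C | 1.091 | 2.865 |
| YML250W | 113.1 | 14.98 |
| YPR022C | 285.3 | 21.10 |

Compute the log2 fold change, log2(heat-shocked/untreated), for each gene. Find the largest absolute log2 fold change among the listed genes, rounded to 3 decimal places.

log2(0.815/7.111) = -3.125  (YKR263W)
log2(24.98/131.3) = -2.394  (YCL391W)
log2(0.458/0.349) = 0.392  (YLR038C)
log2(2.865/1.091) = 1.393  (YHL331C)
log2(14.98/113.1) = -2.916  (YML250W)
log2(21.10/285.3) = -3.757  (YPR022C)
The largest magnitude belongs to YPR022C.

3.757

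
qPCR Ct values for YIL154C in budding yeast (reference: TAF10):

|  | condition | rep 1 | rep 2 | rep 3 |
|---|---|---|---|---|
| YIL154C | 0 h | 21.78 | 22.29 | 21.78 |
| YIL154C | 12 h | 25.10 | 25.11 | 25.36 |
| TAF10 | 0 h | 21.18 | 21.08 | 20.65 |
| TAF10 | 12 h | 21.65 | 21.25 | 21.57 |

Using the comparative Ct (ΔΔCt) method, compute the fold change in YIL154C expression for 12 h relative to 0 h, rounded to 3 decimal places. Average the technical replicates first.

Mean Ct: YIL154C 0 h 21.950; YIL154C 12 h 25.190; TAF10 0 h 20.970; TAF10 12 h 21.490
ΔCt(0 h) = 21.950 − 20.970 = 0.980
ΔCt(12 h) = 25.190 − 21.490 = 3.700
ΔΔCt = 3.700 − 0.980 = 2.720
Fold change = 2^(−2.720) = 0.1518

0.152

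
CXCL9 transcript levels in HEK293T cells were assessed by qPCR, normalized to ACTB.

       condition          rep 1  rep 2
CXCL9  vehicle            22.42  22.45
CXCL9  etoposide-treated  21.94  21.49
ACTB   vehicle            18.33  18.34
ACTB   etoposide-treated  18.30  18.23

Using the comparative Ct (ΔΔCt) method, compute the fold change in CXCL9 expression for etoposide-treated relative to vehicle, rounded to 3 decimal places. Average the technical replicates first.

Mean Ct: CXCL9 vehicle 22.435; CXCL9 etoposide-treated 21.715; ACTB vehicle 18.335; ACTB etoposide-treated 18.265
ΔCt(vehicle) = 22.435 − 18.335 = 4.100
ΔCt(etoposide-treated) = 21.715 − 18.265 = 3.450
ΔΔCt = 3.450 − 4.100 = -0.650
Fold change = 2^(−(-0.650)) = 2^0.650 = 1.5692

1.569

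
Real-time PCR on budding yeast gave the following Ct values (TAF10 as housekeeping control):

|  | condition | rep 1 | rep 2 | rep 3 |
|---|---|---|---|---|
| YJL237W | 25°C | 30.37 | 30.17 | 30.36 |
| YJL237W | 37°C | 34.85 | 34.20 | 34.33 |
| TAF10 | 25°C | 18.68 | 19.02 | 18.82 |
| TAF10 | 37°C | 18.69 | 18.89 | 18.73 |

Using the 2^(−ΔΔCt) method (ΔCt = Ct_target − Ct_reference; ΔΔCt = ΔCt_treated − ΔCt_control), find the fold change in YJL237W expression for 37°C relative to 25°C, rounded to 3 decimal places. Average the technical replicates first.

0.053

Mean Ct: YJL237W 25°C 30.300; YJL237W 37°C 34.460; TAF10 25°C 18.840; TAF10 37°C 18.770
ΔCt(25°C) = 30.300 − 18.840 = 11.460
ΔCt(37°C) = 34.460 − 18.770 = 15.690
ΔΔCt = 15.690 − 11.460 = 4.230
Fold change = 2^(−4.230) = 0.0533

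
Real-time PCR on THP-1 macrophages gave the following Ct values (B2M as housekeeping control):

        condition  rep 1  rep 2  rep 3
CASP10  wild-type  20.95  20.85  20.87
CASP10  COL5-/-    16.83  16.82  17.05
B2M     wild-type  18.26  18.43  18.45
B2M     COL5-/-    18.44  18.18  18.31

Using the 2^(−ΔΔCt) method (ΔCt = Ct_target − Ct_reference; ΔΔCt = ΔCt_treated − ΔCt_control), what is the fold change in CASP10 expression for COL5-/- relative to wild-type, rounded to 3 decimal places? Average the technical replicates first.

15.137

Mean Ct: CASP10 wild-type 20.890; CASP10 COL5-/- 16.900; B2M wild-type 18.380; B2M COL5-/- 18.310
ΔCt(wild-type) = 20.890 − 18.380 = 2.510
ΔCt(COL5-/-) = 16.900 − 18.310 = -1.410
ΔΔCt = -1.410 − 2.510 = -3.920
Fold change = 2^(−(-3.920)) = 2^3.920 = 15.1369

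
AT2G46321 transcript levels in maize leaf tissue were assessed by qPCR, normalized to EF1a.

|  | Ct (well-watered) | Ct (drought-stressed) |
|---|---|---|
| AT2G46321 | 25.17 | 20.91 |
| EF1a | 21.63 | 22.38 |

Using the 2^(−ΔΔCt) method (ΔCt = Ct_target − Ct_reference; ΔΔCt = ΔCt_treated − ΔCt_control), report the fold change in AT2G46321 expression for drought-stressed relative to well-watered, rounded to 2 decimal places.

32.22

ΔCt(well-watered) = 25.170 − 21.630 = 3.540
ΔCt(drought-stressed) = 20.910 − 22.380 = -1.470
ΔΔCt = -1.470 − 3.540 = -5.010
Fold change = 2^(−(-5.010)) = 2^5.010 = 32.223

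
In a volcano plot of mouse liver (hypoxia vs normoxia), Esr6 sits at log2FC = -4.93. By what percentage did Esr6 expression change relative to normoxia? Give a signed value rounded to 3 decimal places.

-96.720%

Fold change = 2^(-4.93) = 0.0328
Percent change = (FC − 1) × 100% = (0.0328 − 1) × 100 = -96.720%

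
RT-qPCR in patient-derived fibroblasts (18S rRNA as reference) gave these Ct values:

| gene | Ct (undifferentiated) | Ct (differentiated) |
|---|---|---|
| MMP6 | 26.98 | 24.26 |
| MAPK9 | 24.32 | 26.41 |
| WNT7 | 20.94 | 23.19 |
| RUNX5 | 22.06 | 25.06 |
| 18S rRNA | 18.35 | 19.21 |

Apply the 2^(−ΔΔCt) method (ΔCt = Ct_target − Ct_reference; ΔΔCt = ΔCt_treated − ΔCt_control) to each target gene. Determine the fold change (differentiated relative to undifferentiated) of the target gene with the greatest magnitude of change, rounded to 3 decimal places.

MMP6: ΔΔCt = (24.26−19.21) − (26.98−18.35) = 5.05 − 8.63 = -3.58; fold change = 2^3.58 = 11.959
MAPK9: ΔΔCt = (26.41−19.21) − (24.32−18.35) = 7.20 − 5.97 = 1.23; fold change = 2^-1.23 = 0.426
WNT7: ΔΔCt = (23.19−19.21) − (20.94−18.35) = 3.98 − 2.59 = 1.39; fold change = 2^-1.39 = 0.382
RUNX5: ΔΔCt = (25.06−19.21) − (22.06−18.35) = 5.85 − 3.71 = 2.14; fold change = 2^-2.14 = 0.227
MMP6 has the largest |ΔΔCt| = 3.58.

11.959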